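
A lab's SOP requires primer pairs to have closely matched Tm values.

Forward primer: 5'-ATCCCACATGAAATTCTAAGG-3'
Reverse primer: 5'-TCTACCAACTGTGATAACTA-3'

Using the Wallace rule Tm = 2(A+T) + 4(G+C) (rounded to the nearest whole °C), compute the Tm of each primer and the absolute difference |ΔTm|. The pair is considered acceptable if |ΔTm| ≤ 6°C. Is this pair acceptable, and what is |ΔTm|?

|ΔTm| = 4°C; the pair is acceptable.

Forward: A=8 T=5 G=3 C=5 → Tm = 2·13 + 4·8 = 58°C.
Reverse: A=7 T=6 G=2 C=5 → Tm = 2·13 + 4·7 = 54°C.
|ΔTm| = |58 − 54| = 4°C, ≤ 6°C.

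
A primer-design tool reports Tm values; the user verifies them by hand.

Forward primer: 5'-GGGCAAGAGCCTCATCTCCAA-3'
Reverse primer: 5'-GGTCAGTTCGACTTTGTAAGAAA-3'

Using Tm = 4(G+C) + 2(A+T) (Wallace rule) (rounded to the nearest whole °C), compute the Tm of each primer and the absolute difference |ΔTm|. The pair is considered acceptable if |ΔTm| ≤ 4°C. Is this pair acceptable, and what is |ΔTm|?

Forward: A=6 T=3 G=5 C=7 → Tm = 2·9 + 4·12 = 66°C.
Reverse: A=7 T=7 G=6 C=3 → Tm = 2·14 + 4·9 = 64°C.
|ΔTm| = |66 − 64| = 2°C, ≤ 4°C.

|ΔTm| = 2°C; the pair is acceptable.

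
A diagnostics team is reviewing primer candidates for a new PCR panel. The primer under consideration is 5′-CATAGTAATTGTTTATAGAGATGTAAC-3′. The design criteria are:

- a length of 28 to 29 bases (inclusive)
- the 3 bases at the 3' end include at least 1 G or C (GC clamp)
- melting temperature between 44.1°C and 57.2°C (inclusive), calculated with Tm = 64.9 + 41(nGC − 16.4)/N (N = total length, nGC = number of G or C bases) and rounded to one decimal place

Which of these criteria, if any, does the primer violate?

Fails: length.

Base counts: A=10, T=10, G=5, C=2 (length 27).
length: length 27, outside 28–29 ✗
GC clamp: 3' end AAC has 1 G/C ✓
Tm: Tm = 64.9 + 41·(7 − 16.4)/27 = 50.6°C ✓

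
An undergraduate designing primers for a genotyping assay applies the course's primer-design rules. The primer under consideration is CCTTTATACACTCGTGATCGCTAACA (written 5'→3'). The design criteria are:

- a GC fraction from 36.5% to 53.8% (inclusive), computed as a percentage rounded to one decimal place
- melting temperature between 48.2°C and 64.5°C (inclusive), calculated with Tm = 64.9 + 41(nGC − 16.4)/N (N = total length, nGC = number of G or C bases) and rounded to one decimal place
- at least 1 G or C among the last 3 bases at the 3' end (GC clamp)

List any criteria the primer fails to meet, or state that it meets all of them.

Meets all criteria.

Base counts: A=7, T=8, G=3, C=8 (length 26).
GC content: GC 11/26 = 42.3% ✓
Tm: Tm = 64.9 + 41·(11 − 16.4)/26 = 56.4°C ✓
GC clamp: 3' end ACA has 1 G/C ✓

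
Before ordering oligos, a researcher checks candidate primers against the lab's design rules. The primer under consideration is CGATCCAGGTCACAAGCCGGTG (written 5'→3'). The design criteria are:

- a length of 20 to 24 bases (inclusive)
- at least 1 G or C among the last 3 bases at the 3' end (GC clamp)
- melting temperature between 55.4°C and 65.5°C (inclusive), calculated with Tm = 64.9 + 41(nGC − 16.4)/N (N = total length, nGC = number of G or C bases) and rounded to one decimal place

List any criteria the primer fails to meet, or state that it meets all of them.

Meets all criteria.

Base counts: A=5, T=3, G=7, C=7 (length 22).
length: length 22 ✓
GC clamp: 3' end GTG has 2 G/C ✓
Tm: Tm = 64.9 + 41·(14 − 16.4)/22 = 60.4°C ✓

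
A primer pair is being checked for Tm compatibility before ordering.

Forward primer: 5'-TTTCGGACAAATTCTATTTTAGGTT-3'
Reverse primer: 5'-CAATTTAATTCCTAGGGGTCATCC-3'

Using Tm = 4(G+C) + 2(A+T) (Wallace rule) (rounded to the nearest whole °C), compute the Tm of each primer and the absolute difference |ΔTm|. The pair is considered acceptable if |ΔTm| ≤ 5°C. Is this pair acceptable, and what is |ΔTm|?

Forward: A=6 T=12 G=4 C=3 → Tm = 2·18 + 4·7 = 64°C.
Reverse: A=6 T=8 G=4 C=6 → Tm = 2·14 + 4·10 = 68°C.
|ΔTm| = |64 − 68| = 4°C, ≤ 5°C.

|ΔTm| = 4°C; the pair is acceptable.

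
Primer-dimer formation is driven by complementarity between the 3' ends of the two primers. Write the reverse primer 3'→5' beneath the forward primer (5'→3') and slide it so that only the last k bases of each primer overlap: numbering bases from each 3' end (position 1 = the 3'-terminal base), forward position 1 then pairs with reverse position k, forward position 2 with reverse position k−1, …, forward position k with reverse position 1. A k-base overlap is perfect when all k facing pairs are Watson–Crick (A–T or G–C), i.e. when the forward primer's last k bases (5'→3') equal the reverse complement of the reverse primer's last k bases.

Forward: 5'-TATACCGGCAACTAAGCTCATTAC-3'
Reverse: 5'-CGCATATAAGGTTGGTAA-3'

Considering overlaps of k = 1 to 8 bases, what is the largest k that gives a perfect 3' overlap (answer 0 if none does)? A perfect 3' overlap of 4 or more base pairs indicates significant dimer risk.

Longest perfect overlap: 4 complementary base pairs; significant dimer risk (threshold 4).

Last 8 bases (5'→3') — forward …CTCATTAC, reverse …GTTGGTAA.
Reverse complement of the reverse primer's last 8 bases: TTACCAAC; its first k bases are the reverse complement of the reverse primer's last k bases, so a perfect k-base overlap needs the forward primer's last k bases to equal them.
Comparing (forward last k vs required): k=1: C vs T ✗; k=2: AC vs TT ✗; k=3: TAC vs TTA ✗; k=4: TTAC vs TTAC ✓; k=5: ATTAC vs TTACC ✗; k=6: CATTAC vs TTACCA ✗; k=7: TCATTAC vs TTACCAA ✗; k=8: CTCATTAC vs TTACCAAC ✗.
Only k = 4 is perfect, so the longest perfect 3' overlap is 4.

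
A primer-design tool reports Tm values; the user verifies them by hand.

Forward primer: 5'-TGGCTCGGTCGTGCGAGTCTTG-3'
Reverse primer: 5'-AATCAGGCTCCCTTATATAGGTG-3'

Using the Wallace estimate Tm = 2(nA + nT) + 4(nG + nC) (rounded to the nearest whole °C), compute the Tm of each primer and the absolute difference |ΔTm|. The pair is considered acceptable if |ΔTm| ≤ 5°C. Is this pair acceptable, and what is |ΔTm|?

|ΔTm| = 6°C; the pair is not acceptable.

Forward: A=1 T=7 G=9 C=5 → Tm = 2·8 + 4·14 = 72°C.
Reverse: A=6 T=7 G=5 C=5 → Tm = 2·13 + 4·10 = 66°C.
|ΔTm| = |72 − 66| = 6°C, > 5°C.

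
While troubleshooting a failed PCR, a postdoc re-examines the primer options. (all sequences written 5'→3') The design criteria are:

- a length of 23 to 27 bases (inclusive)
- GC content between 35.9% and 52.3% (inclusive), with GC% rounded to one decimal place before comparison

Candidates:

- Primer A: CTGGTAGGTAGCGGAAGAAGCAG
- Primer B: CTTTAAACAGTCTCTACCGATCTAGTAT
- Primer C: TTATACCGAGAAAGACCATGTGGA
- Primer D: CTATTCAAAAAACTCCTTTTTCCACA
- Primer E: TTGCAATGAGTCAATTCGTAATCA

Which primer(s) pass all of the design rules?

Primer C only.

Primer A (23 nt, A=7 T=3 G=10 C=3): length 23 ✓; GC 13/23 = 56.5%, outside 35.9–52.3% ✗ — fails.
Primer B (28 nt, A=8 T=10 G=3 C=7): length 28, outside 23–27 ✗; GC 10/28 = 35.7%, outside 35.9–52.3% ✗ — fails.
Primer C (24 nt, A=9 T=5 G=6 C=4): length 24 ✓; GC 10/24 = 41.7% ✓ — passes.
Primer D (26 nt, A=9 T=9 G=0 C=8): length 26 ✓; GC 8/26 = 30.8%, outside 35.9–52.3% ✗ — fails.
Primer E (24 nt, A=8 T=8 G=4 C=4): length 24 ✓; GC 8/24 = 33.3%, outside 35.9–52.3% ✗ — fails.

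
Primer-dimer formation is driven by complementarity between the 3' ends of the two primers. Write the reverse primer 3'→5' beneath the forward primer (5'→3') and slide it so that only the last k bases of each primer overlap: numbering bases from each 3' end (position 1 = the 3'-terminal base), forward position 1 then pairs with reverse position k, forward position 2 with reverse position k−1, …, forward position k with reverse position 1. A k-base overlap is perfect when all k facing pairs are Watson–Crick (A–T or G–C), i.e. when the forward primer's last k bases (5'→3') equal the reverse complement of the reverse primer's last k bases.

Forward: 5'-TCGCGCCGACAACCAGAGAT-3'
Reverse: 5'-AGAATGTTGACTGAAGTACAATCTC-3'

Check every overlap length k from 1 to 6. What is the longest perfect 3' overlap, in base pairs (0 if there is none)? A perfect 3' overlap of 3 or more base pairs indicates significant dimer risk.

Last 6 bases (5'→3') — forward …AGAGAT, reverse …AATCTC.
Reverse complement of the reverse primer's last 6 bases: GAGATT; its first k bases are the reverse complement of the reverse primer's last k bases, so a perfect k-base overlap needs the forward primer's last k bases to equal them.
Comparing (forward last k vs required): k=1: T vs G ✗; k=2: AT vs GA ✗; k=3: GAT vs GAG ✗; k=4: AGAT vs GAGA ✗; k=5: GAGAT vs GAGAT ✓; k=6: AGAGAT vs GAGATT ✗.
Only k = 5 is perfect, so the longest perfect 3' overlap is 5.

Longest perfect overlap: 5 complementary base pairs; significant dimer risk (threshold 3).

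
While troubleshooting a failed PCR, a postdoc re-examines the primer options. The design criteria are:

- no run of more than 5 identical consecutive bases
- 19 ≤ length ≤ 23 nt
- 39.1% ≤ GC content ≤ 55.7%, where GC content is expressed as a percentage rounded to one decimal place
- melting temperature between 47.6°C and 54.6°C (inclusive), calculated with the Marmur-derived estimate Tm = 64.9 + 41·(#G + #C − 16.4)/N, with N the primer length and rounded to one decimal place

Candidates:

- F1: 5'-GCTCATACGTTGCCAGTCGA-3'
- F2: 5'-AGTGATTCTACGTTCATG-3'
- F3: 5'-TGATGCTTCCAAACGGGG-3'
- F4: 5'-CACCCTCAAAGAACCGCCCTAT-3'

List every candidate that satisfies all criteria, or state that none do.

F1 only.

F1 (20 nt, A=4 T=5 G=5 C=6): longest run = 2 ✓; length 20 ✓; GC 11/20 = 55.0% ✓; Tm = 64.9 + 41·(11 − 16.4)/20 = 53.8°C ✓ — passes.
F2 (18 nt, A=4 T=7 G=4 C=3): longest run = 2 ✓; length 18, outside 19–23 ✗; GC 7/18 = 38.9%, outside 39.1–55.7% ✗; Tm = 64.9 + 41·(7 − 16.4)/18 = 43.5°C, outside 47.6–54.6°C ✗ — fails.
F3 (18 nt, A=4 T=4 G=6 C=4): longest run = 4 ✓; length 18, outside 19–23 ✗; GC 10/18 = 55.6% ✓; Tm = 64.9 + 41·(10 − 16.4)/18 = 50.3°C ✓ — fails.
F4 (22 nt, A=7 T=3 G=2 C=10): longest run = 3 ✓; length 22 ✓; GC 12/22 = 54.5% ✓; Tm = 64.9 + 41·(12 − 16.4)/22 = 56.7°C, outside 47.6–54.6°C ✗ — fails.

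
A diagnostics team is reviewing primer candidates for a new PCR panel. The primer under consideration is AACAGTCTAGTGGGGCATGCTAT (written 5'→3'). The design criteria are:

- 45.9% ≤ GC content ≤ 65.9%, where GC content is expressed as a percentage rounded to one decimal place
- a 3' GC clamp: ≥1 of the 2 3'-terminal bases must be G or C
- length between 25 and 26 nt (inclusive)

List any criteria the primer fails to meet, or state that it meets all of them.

Base counts: A=6, T=6, G=7, C=4 (length 23).
GC content: GC 11/23 = 47.8% ✓
GC clamp: 3' end AT has 0 G/C, need ≥1 ✗
length: length 23, outside 25–26 ✗

Fails: GC clamp, length.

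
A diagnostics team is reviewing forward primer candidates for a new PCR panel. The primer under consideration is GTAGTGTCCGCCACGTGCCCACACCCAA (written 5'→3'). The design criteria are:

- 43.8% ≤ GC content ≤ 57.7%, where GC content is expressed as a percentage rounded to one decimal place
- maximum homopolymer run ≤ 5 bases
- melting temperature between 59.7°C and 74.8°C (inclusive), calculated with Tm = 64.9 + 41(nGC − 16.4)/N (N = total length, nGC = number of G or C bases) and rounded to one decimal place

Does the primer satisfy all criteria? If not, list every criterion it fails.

Base counts: A=6, T=4, G=6, C=12 (length 28).
GC content: GC 18/28 = 64.3%, outside 43.8–57.7% ✗
homopolymer run: longest run = 3 ✓
Tm: Tm = 64.9 + 41·(18 − 16.4)/28 = 67.2°C ✓

Fails: GC content.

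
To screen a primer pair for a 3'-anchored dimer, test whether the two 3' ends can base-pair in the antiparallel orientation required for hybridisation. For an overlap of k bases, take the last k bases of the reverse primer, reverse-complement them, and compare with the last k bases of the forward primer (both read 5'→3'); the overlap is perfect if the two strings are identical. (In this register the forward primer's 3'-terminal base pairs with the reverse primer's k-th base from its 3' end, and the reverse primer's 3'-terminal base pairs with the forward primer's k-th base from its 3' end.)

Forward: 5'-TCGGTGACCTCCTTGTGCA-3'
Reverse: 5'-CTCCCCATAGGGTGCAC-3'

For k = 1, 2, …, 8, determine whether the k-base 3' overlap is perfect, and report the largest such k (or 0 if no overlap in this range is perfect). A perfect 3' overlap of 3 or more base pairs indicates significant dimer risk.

Last 8 bases (5'→3') — forward …CTTGTGCA, reverse …GGGTGCAC.
Reverse complement of the reverse primer's last 8 bases: GTGCACCC; its first k bases are the reverse complement of the reverse primer's last k bases, so a perfect k-base overlap needs the forward primer's last k bases to equal them.
Comparing (forward last k vs required): k=1: A vs G ✗; k=2: CA vs GT ✗; k=3: GCA vs GTG ✗; k=4: TGCA vs GTGC ✗; k=5: GTGCA vs GTGCA ✓; k=6: TGTGCA vs GTGCAC ✗; k=7: TTGTGCA vs GTGCACC ✗; k=8: CTTGTGCA vs GTGCACCC ✗.
Only k = 5 is perfect, so the longest perfect 3' overlap is 5.

Longest perfect overlap: 5 complementary base pairs; significant dimer risk (threshold 3).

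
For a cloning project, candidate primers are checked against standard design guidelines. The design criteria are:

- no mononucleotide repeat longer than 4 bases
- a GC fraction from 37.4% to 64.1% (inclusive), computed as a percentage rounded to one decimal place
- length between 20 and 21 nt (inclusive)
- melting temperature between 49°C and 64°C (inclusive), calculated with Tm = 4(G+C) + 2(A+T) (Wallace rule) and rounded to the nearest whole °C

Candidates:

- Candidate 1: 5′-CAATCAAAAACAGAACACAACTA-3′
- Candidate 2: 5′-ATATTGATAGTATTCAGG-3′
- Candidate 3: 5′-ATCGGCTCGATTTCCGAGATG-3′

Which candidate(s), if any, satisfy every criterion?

Candidate 1 (23 nt, A=14 T=2 G=1 C=6): longest run = 5, exceeds 4 ✗; GC 7/23 = 30.4%, outside 37.4–64.1% ✗; length 23, outside 20–21 ✗; Tm = 2·16 + 4·7 = 60°C ✓ — fails.
Candidate 2 (18 nt, A=6 T=7 G=4 C=1): longest run = 2 ✓; GC 5/18 = 27.8%, outside 37.4–64.1% ✗; length 18, outside 20–21 ✗; Tm = 2·13 + 4·5 = 46°C, outside 49–64°C ✗ — fails.
Candidate 3 (21 nt, A=4 T=6 G=6 C=5): longest run = 3 ✓; GC 11/21 = 52.4% ✓; length 21 ✓; Tm = 2·10 + 4·11 = 64°C ✓ — passes.

Candidate 3 only.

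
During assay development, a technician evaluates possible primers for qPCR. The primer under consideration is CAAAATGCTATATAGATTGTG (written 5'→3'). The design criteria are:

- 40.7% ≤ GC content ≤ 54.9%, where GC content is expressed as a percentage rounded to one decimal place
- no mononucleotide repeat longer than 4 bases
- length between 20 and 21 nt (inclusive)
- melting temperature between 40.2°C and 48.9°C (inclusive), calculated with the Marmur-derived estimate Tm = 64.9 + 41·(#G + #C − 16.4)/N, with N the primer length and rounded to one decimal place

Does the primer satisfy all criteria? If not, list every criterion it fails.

Fails: GC content.

Base counts: A=8, T=7, G=4, C=2 (length 21).
GC content: GC 6/21 = 28.6%, outside 40.7–54.9% ✗
homopolymer run: longest run = 4 ✓
length: length 21 ✓
Tm: Tm = 64.9 + 41·(6 − 16.4)/21 = 44.6°C ✓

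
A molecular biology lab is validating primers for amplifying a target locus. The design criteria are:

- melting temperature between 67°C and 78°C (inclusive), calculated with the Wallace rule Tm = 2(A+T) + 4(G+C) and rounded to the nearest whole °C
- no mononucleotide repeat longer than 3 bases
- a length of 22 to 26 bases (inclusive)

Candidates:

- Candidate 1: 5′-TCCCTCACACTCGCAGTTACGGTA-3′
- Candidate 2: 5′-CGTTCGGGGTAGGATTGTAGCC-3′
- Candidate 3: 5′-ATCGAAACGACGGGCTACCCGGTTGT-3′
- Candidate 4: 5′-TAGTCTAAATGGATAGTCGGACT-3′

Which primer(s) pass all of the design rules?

Candidate 1 only.

Candidate 1 (24 nt, A=5 T=6 G=4 C=9): Tm = 2·11 + 4·13 = 74°C ✓; longest run = 3 ✓; length 24 ✓ — passes.
Candidate 2 (22 nt, A=3 T=6 G=9 C=4): Tm = 2·9 + 4·13 = 70°C ✓; longest run = 4, exceeds 3 ✗; length 22 ✓ — fails.
Candidate 3 (26 nt, A=6 T=5 G=8 C=7): Tm = 2·11 + 4·15 = 82°C, outside 67–78°C ✗; longest run = 3 ✓; length 26 ✓ — fails.
Candidate 4 (23 nt, A=7 T=7 G=6 C=3): Tm = 2·14 + 4·9 = 64°C, outside 67–78°C ✗; longest run = 3 ✓; length 23 ✓ — fails.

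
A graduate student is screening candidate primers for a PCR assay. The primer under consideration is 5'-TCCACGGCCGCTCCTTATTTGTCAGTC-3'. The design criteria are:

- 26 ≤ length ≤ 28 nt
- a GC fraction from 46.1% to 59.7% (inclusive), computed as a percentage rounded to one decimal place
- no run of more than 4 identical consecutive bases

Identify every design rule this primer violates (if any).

Meets all criteria.

Base counts: A=3, T=9, G=5, C=10 (length 27).
length: length 27 ✓
GC content: GC 15/27 = 55.6% ✓
homopolymer run: longest run = 3 ✓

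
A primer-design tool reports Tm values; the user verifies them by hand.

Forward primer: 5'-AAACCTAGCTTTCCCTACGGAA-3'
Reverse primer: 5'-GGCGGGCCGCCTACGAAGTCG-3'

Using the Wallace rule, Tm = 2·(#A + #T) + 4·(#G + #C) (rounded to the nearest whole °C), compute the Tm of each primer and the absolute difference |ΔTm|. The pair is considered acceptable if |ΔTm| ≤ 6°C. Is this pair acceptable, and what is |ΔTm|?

Forward: A=7 T=5 G=3 C=7 → Tm = 2·12 + 4·10 = 64°C.
Reverse: A=3 T=2 G=9 C=7 → Tm = 2·5 + 4·16 = 74°C.
|ΔTm| = |64 − 74| = 10°C, > 6°C.

|ΔTm| = 10°C; the pair is not acceptable.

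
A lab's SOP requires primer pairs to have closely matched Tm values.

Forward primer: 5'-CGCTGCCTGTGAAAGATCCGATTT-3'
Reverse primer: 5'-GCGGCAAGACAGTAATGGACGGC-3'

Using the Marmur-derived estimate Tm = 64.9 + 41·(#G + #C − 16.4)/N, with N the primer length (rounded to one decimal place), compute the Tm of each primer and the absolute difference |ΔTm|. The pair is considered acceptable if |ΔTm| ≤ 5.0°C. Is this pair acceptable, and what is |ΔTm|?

Forward: G+C = 12, N = 24 → Tm = 64.9 + 41·(12 − 16.4)/24 = 57.4°C.
Reverse: G+C = 14, N = 23 → Tm = 64.9 + 41·(14 − 16.4)/23 = 60.6°C.
|ΔTm| = |57.4 − 60.6| = 3.2°C, ≤ 5.0°C.

|ΔTm| = 3.2°C; the pair is acceptable.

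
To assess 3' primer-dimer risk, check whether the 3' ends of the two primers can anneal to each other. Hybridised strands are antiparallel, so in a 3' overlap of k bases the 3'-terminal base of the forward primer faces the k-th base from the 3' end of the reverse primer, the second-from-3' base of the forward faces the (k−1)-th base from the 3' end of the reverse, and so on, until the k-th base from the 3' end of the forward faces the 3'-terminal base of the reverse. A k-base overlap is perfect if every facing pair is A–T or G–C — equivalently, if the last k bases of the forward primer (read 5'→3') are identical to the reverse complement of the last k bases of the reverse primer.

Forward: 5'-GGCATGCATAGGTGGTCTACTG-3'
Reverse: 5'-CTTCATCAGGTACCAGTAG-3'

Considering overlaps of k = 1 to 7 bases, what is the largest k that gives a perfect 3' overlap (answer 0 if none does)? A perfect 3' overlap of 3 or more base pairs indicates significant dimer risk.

Longest perfect overlap: 6 complementary base pairs; significant dimer risk (threshold 3).

Last 7 bases (5'→3') — forward …TCTACTG, reverse …CCAGTAG.
Reverse complement of the reverse primer's last 7 bases: CTACTGG; its first k bases are the reverse complement of the reverse primer's last k bases, so a perfect k-base overlap needs the forward primer's last k bases to equal them.
Comparing (forward last k vs required): k=1: G vs C ✗; k=2: TG vs CT ✗; k=3: CTG vs CTA ✗; k=4: ACTG vs CTAC ✗; k=5: TACTG vs CTACT ✗; k=6: CTACTG vs CTACTG ✓; k=7: TCTACTG vs CTACTGG ✗.
Only k = 6 is perfect, so the longest perfect 3' overlap is 6.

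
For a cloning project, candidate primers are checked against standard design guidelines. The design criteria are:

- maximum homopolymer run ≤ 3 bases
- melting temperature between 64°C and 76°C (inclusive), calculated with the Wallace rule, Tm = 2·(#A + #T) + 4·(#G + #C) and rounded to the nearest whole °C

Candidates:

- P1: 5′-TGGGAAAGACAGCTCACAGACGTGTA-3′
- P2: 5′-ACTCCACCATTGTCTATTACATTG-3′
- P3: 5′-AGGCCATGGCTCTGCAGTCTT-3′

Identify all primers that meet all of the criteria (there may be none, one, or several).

P2 and P3.

P1 (26 nt, A=9 T=4 G=8 C=5): longest run = 3 ✓; Tm = 2·13 + 4·13 = 78°C, outside 64–76°C ✗ — fails.
P2 (24 nt, A=6 T=9 G=2 C=7): longest run = 2 ✓; Tm = 2·15 + 4·9 = 66°C ✓ — passes.
P3 (21 nt, A=3 T=6 G=6 C=6): longest run = 2 ✓; Tm = 2·9 + 4·12 = 66°C ✓ — passes.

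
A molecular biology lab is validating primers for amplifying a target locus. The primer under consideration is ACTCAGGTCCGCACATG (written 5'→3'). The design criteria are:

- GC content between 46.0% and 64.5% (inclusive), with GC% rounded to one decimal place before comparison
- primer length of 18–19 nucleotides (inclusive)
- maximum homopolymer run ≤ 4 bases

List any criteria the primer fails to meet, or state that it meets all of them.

Base counts: A=4, T=3, G=4, C=6 (length 17).
GC content: GC 10/17 = 58.8% ✓
length: length 17, outside 18–19 ✗
homopolymer run: longest run = 2 ✓

Fails: length.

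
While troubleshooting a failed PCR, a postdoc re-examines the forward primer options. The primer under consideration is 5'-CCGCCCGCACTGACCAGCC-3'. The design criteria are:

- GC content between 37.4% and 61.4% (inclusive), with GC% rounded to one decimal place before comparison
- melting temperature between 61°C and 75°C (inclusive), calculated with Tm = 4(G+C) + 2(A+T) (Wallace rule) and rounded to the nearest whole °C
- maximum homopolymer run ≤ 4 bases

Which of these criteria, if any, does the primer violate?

Base counts: A=3, T=1, G=4, C=11 (length 19).
GC content: GC 15/19 = 78.9%, outside 37.4–61.4% ✗
Tm: Tm = 2·4 + 4·15 = 68°C ✓
homopolymer run: longest run = 3 ✓

Fails: GC content.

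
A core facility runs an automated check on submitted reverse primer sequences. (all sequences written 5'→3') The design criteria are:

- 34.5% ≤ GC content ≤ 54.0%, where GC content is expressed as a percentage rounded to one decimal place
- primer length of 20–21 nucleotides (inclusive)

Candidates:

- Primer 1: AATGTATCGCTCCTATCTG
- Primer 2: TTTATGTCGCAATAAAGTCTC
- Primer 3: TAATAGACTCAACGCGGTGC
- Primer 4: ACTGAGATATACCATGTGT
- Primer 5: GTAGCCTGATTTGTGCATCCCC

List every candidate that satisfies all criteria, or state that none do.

Primer 3 only.

Primer 1 (19 nt, A=4 T=7 G=3 C=5): GC 8/19 = 42.1% ✓; length 19, outside 20–21 ✗ — fails.
Primer 2 (21 nt, A=6 T=8 G=3 C=4): GC 7/21 = 33.3%, outside 34.5–54.0% ✗; length 21 ✓ — fails.
Primer 3 (20 nt, A=6 T=4 G=5 C=5): GC 10/20 = 50.0% ✓; length 20 ✓ — passes.
Primer 4 (19 nt, A=6 T=6 G=4 C=3): GC 7/19 = 36.8% ✓; length 19, outside 20–21 ✗ — fails.
Primer 5 (22 nt, A=3 T=7 G=5 C=7): GC 12/22 = 54.5%, outside 34.5–54.0% ✗; length 22, outside 20–21 ✗ — fails.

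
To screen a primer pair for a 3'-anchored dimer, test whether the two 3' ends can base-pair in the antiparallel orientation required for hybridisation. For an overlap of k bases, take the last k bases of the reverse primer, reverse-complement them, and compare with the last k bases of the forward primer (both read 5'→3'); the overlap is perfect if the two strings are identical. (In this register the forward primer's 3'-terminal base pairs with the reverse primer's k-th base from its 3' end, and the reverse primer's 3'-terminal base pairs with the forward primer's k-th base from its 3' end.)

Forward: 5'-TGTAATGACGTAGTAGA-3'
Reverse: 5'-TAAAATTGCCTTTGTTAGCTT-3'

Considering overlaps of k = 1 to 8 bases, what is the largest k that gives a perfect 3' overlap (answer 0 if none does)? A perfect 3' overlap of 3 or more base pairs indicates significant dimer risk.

Last 8 bases (5'→3') — forward …GTAGTAGA, reverse …GTTAGCTT.
Reverse complement of the reverse primer's last 8 bases: AAGCTAAC; its first k bases are the reverse complement of the reverse primer's last k bases, so a perfect k-base overlap needs the forward primer's last k bases to equal them.
Comparing (forward last k vs required): k=1: A vs A ✓; k=2: GA vs AA ✗; k=3: AGA vs AAG ✗; k=4: TAGA vs AAGC ✗; k=5: GTAGA vs AAGCT ✗; k=6: AGTAGA vs AAGCTA ✗; k=7: TAGTAGA vs AAGCTAA ✗; k=8: GTAGTAGA vs AAGCTAAC ✗.
Only k = 1 is perfect, so the longest perfect 3' overlap is 1.

Longest perfect overlap: 1 complementary base pair; below the dimer-risk threshold (threshold 3).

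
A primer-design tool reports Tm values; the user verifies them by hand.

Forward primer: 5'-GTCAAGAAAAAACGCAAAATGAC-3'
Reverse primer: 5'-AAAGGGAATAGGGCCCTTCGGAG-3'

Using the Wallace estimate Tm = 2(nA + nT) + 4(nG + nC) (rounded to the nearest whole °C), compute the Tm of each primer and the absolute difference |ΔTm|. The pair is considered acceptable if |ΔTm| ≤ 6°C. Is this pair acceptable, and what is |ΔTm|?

Forward: A=13 T=2 G=4 C=4 → Tm = 2·15 + 4·8 = 62°C.
Reverse: A=7 T=3 G=9 C=4 → Tm = 2·10 + 4·13 = 72°C.
|ΔTm| = |62 − 72| = 10°C, > 6°C.

|ΔTm| = 10°C; the pair is not acceptable.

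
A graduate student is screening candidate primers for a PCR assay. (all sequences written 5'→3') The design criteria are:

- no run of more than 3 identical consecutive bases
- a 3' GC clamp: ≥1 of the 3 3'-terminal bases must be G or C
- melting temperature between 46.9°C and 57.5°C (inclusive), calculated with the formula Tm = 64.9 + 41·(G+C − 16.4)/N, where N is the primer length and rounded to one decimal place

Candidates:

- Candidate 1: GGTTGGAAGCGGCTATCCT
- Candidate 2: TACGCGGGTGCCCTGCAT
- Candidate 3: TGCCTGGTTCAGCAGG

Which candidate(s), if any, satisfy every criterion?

Candidate 1, Candidate 2 and Candidate 3.

Candidate 1 (19 nt, A=3 T=5 G=7 C=4): longest run = 2 ✓; 3' end CCT has 2 G/C ✓; Tm = 64.9 + 41·(11 − 16.4)/19 = 53.2°C ✓ — passes.
Candidate 2 (18 nt, A=2 T=4 G=6 C=6): longest run = 3 ✓; 3' end CAT has 1 G/C ✓; Tm = 64.9 + 41·(12 − 16.4)/18 = 54.9°C ✓ — passes.
Candidate 3 (16 nt, A=2 T=4 G=6 C=4): longest run = 2 ✓; 3' end AGG has 2 G/C ✓; Tm = 64.9 + 41·(10 − 16.4)/16 = 48.5°C ✓ — passes.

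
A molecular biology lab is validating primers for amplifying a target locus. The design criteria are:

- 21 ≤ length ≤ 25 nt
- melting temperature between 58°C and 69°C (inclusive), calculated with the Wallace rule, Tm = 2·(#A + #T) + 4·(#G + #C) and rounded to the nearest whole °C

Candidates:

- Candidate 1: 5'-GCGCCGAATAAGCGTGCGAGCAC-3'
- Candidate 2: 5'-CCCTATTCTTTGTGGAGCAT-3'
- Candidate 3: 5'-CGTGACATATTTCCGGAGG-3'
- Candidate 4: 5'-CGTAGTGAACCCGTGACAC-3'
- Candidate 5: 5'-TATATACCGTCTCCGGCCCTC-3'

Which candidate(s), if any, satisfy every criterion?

Candidate 5 only.

Candidate 1 (23 nt, A=6 T=2 G=8 C=7): length 23 ✓; Tm = 2·8 + 4·15 = 76°C, outside 58–69°C ✗ — fails.
Candidate 2 (20 nt, A=3 T=8 G=4 C=5): length 20, outside 21–25 ✗; Tm = 2·11 + 4·9 = 58°C ✓ — fails.
Candidate 3 (19 nt, A=4 T=5 G=6 C=4): length 19, outside 21–25 ✗; Tm = 2·9 + 4·10 = 58°C ✓ — fails.
Candidate 4 (19 nt, A=5 T=3 G=5 C=6): length 19, outside 21–25 ✗; Tm = 2·8 + 4·11 = 60°C ✓ — fails.
Candidate 5 (21 nt, A=3 T=6 G=3 C=9): length 21 ✓; Tm = 2·9 + 4·12 = 66°C ✓ — passes.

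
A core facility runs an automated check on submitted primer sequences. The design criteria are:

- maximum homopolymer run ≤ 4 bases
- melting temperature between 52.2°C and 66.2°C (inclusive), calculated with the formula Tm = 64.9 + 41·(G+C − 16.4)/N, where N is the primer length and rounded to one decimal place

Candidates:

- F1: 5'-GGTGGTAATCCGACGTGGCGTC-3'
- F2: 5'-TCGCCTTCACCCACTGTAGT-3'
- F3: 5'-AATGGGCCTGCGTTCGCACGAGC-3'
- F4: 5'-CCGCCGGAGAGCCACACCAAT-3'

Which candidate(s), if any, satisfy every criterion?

F1, F2, F3 and F4.

F1 (22 nt, A=3 T=5 G=9 C=5): longest run = 2 ✓; Tm = 64.9 + 41·(14 − 16.4)/22 = 60.4°C ✓ — passes.
F2 (20 nt, A=3 T=6 G=3 C=8): longest run = 3 ✓; Tm = 64.9 + 41·(11 − 16.4)/20 = 53.8°C ✓ — passes.
F3 (23 nt, A=4 T=4 G=8 C=7): longest run = 3 ✓; Tm = 64.9 + 41·(15 − 16.4)/23 = 62.4°C ✓ — passes.
F4 (21 nt, A=6 T=1 G=5 C=9): longest run = 2 ✓; Tm = 64.9 + 41·(14 − 16.4)/21 = 60.2°C ✓ — passes.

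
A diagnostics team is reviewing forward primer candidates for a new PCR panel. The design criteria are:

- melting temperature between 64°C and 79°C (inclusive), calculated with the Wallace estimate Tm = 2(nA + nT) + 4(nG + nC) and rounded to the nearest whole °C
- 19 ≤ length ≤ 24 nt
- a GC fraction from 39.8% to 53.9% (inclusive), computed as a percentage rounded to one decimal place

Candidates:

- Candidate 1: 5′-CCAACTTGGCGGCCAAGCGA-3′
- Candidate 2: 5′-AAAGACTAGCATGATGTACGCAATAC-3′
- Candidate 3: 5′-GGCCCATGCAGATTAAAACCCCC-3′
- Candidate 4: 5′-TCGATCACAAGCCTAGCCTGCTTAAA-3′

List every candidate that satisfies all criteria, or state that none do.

None of the candidates satisfy all criteria.

Candidate 1 (20 nt, A=5 T=2 G=6 C=7): Tm = 2·7 + 4·13 = 66°C ✓; length 20 ✓; GC 13/20 = 65.0%, outside 39.8–53.9% ✗ — fails.
Candidate 2 (26 nt, A=11 T=5 G=5 C=5): Tm = 2·16 + 4·10 = 72°C ✓; length 26, outside 19–24 ✗; GC 10/26 = 38.5%, outside 39.8–53.9% ✗ — fails.
Candidate 3 (23 nt, A=7 T=3 G=4 C=9): Tm = 2·10 + 4·13 = 72°C ✓; length 23 ✓; GC 13/23 = 56.5%, outside 39.8–53.9% ✗ — fails.
Candidate 4 (26 nt, A=8 T=6 G=4 C=8): Tm = 2·14 + 4·12 = 76°C ✓; length 26, outside 19–24 ✗; GC 12/26 = 46.2% ✓ — fails.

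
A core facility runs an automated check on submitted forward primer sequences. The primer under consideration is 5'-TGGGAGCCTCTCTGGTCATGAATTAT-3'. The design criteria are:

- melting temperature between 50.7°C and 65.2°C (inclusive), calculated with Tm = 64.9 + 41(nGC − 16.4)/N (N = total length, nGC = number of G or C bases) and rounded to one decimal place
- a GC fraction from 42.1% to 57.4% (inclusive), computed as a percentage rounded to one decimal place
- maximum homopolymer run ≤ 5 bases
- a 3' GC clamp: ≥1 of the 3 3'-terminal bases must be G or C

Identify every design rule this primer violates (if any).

Base counts: A=5, T=9, G=7, C=5 (length 26).
Tm: Tm = 64.9 + 41·(12 − 16.4)/26 = 58.0°C ✓
GC content: GC 12/26 = 46.2% ✓
homopolymer run: longest run = 3 ✓
GC clamp: 3' end TAT has 0 G/C, need ≥1 ✗

Fails: GC clamp.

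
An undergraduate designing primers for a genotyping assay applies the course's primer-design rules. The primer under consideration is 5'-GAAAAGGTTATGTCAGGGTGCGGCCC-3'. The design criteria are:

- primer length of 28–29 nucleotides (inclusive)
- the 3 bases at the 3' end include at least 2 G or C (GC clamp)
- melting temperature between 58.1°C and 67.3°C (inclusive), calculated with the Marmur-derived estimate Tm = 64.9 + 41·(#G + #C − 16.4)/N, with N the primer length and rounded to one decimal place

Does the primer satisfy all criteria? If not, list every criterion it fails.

Base counts: A=6, T=5, G=10, C=5 (length 26).
length: length 26, outside 28–29 ✗
GC clamp: 3' end CCC has 3 G/C ✓
Tm: Tm = 64.9 + 41·(15 − 16.4)/26 = 62.7°C ✓

Fails: length.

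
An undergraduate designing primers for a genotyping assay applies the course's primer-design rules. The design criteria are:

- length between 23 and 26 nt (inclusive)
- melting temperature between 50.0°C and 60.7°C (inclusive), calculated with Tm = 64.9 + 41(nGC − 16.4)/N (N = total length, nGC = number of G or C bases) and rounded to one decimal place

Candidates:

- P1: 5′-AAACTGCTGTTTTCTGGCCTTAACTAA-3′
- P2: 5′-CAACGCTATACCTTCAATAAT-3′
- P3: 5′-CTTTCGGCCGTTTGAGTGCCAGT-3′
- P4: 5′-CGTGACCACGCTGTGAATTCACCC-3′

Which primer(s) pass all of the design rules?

P1 (27 nt, A=7 T=10 G=4 C=6): length 27, outside 23–26 ✗; Tm = 64.9 + 41·(10 − 16.4)/27 = 55.2°C ✓ — fails.
P2 (21 nt, A=8 T=6 G=1 C=6): length 21, outside 23–26 ✗; Tm = 64.9 + 41·(7 − 16.4)/21 = 46.5°C, outside 50.0–60.7°C ✗ — fails.
P3 (23 nt, A=2 T=8 G=7 C=6): length 23 ✓; Tm = 64.9 + 41·(13 − 16.4)/23 = 58.8°C ✓ — passes.
P4 (24 nt, A=5 T=5 G=5 C=9): length 24 ✓; Tm = 64.9 + 41·(14 − 16.4)/24 = 60.8°C, outside 50.0–60.7°C ✗ — fails.

P3 only.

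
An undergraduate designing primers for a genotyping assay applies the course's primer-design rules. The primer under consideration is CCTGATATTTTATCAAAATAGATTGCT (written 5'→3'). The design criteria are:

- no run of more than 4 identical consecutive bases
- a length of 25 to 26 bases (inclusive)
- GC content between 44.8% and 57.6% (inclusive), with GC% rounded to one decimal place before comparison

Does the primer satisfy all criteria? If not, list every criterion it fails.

Base counts: A=9, T=11, G=3, C=4 (length 27).
homopolymer run: longest run = 4 ✓
length: length 27, outside 25–26 ✗
GC content: GC 7/27 = 25.9%, outside 44.8–57.6% ✗

Fails: length, GC content.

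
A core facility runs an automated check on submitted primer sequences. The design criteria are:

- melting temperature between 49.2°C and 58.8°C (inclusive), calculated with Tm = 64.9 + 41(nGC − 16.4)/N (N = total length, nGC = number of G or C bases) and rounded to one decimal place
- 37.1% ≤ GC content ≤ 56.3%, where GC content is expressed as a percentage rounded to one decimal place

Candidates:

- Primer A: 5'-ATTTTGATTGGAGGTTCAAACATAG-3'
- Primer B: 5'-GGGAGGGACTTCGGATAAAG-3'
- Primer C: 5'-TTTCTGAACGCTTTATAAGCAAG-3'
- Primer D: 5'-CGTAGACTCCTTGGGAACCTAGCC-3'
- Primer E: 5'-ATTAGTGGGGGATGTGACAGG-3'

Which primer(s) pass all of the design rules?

Primer B and Primer E.

Primer A (25 nt, A=8 T=9 G=6 C=2): Tm = 64.9 + 41·(8 − 16.4)/25 = 51.1°C ✓; GC 8/25 = 32.0%, outside 37.1–56.3% ✗ — fails.
Primer B (20 nt, A=6 T=3 G=9 C=2): Tm = 64.9 + 41·(11 − 16.4)/20 = 53.8°C ✓; GC 11/20 = 55.0% ✓ — passes.
Primer C (23 nt, A=7 T=8 G=4 C=4): Tm = 64.9 + 41·(8 − 16.4)/23 = 49.9°C ✓; GC 8/23 = 34.8%, outside 37.1–56.3% ✗ — fails.
Primer D (24 nt, A=5 T=5 G=6 C=8): Tm = 64.9 + 41·(14 − 16.4)/24 = 60.8°C, outside 49.2–58.8°C ✗; GC 14/24 = 58.3%, outside 37.1–56.3% ✗ — fails.
Primer E (21 nt, A=5 T=5 G=10 C=1): Tm = 64.9 + 41·(11 − 16.4)/21 = 54.4°C ✓; GC 11/21 = 52.4% ✓ — passes.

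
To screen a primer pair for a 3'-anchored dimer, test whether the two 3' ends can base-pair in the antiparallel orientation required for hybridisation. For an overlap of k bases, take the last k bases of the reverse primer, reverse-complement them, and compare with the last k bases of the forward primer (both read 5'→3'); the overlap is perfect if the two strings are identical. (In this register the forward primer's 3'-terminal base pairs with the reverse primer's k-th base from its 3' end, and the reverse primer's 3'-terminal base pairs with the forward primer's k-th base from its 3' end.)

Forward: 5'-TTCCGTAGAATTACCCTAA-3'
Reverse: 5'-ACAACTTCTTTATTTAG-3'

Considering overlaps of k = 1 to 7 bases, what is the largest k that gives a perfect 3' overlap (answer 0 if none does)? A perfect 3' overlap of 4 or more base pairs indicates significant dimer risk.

Longest perfect overlap: 4 complementary base pairs; significant dimer risk (threshold 4).

Last 7 bases (5'→3') — forward …ACCCTAA, reverse …TATTTAG.
Reverse complement of the reverse primer's last 7 bases: CTAAATA; its first k bases are the reverse complement of the reverse primer's last k bases, so a perfect k-base overlap needs the forward primer's last k bases to equal them.
Comparing (forward last k vs required): k=1: A vs C ✗; k=2: AA vs CT ✗; k=3: TAA vs CTA ✗; k=4: CTAA vs CTAA ✓; k=5: CCTAA vs CTAAA ✗; k=6: CCCTAA vs CTAAAT ✗; k=7: ACCCTAA vs CTAAATA ✗.
Only k = 4 is perfect, so the longest perfect 3' overlap is 4.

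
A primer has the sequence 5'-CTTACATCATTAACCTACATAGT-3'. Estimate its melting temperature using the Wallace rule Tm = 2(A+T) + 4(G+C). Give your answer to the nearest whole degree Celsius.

Base counts: A=8, T=8, G=1, C=6 (length 23).
Tm = 2·(8+8) + 4·(1+6) = 2·16 + 4·7 = 32 + 28 = 60°C.

60°C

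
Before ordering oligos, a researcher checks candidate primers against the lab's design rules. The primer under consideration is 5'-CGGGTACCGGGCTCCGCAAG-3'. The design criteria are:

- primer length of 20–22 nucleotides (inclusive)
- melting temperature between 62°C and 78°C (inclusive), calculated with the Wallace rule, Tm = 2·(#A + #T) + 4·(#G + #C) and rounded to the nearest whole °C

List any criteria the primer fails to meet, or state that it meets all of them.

Base counts: A=3, T=2, G=8, C=7 (length 20).
length: length 20 ✓
Tm: Tm = 2·5 + 4·15 = 70°C ✓

Meets all criteria.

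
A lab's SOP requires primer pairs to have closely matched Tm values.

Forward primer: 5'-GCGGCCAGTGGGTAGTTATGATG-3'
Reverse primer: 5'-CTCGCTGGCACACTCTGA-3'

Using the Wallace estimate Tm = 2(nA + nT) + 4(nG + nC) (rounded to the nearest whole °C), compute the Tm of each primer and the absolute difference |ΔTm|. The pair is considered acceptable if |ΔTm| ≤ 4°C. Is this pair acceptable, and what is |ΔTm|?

|ΔTm| = 14°C; the pair is not acceptable.

Forward: A=4 T=6 G=10 C=3 → Tm = 2·10 + 4·13 = 72°C.
Reverse: A=3 T=4 G=4 C=7 → Tm = 2·7 + 4·11 = 58°C.
|ΔTm| = |72 − 58| = 14°C, > 4°C.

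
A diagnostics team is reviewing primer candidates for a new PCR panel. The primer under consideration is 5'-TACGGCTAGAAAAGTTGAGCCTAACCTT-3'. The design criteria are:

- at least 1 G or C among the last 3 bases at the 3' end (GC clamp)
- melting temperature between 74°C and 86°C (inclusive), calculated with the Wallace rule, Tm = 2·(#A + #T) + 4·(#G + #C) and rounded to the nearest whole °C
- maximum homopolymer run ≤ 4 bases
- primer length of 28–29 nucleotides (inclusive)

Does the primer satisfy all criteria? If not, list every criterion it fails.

Meets all criteria.

Base counts: A=9, T=7, G=6, C=6 (length 28).
GC clamp: 3' end CTT has 1 G/C ✓
Tm: Tm = 2·16 + 4·12 = 80°C ✓
homopolymer run: longest run = 4 ✓
length: length 28 ✓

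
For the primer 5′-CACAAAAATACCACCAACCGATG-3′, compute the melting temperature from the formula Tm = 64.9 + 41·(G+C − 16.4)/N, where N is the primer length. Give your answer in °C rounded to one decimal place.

Base counts: A=11, T=2, G=2, C=8; G+C = 10, N = 23.
Tm = 64.9 + 41·(10 − 16.4)/23 = 64.9 + -262.40/23 = 53.5°C.

53.5°C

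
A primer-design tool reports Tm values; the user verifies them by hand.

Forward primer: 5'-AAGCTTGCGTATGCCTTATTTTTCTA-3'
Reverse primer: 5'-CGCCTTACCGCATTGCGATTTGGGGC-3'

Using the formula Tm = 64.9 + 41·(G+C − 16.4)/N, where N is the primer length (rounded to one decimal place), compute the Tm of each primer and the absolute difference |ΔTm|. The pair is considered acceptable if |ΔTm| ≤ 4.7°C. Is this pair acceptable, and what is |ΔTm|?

Forward: G+C = 9, N = 26 → Tm = 64.9 + 41·(9 − 16.4)/26 = 53.2°C.
Reverse: G+C = 16, N = 26 → Tm = 64.9 + 41·(16 − 16.4)/26 = 64.3°C.
|ΔTm| = |53.2 − 64.3| = 11.1°C, > 4.7°C.

|ΔTm| = 11.1°C; the pair is not acceptable.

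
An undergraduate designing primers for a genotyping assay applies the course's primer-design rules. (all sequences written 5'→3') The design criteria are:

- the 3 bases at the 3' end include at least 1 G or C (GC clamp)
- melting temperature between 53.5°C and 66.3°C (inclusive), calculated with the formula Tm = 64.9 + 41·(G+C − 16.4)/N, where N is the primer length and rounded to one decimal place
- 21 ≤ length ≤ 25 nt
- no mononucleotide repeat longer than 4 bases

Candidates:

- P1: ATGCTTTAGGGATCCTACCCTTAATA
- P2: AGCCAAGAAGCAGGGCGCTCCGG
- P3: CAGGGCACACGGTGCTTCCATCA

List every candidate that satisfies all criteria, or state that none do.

P2 and P3.

P1 (26 nt, A=7 T=9 G=4 C=6): 3' end ATA has 0 G/C, need ≥1 ✗; Tm = 64.9 + 41·(10 − 16.4)/26 = 54.8°C ✓; length 26, outside 21–25 ✗; longest run = 3 ✓ — fails.
P2 (23 nt, A=6 T=1 G=9 C=7): 3' end CGG has 3 G/C ✓; Tm = 64.9 + 41·(16 − 16.4)/23 = 64.2°C ✓; length 23 ✓; longest run = 3 ✓ — passes.
P3 (23 nt, A=5 T=4 G=6 C=8): 3' end TCA has 1 G/C ✓; Tm = 64.9 + 41·(14 − 16.4)/23 = 60.6°C ✓; length 23 ✓; longest run = 3 ✓ — passes.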